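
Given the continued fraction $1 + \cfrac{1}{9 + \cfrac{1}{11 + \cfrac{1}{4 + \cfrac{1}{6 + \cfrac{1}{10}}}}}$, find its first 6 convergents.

Using the convergent recurrence p_i = a_i*p_{i-1} + p_{i-2}, q_i = a_i*q_{i-1} + q_{i-2} with p_{-2}=0, p_{-1}=1, q_{-2}=1, q_{-1}=0:
  i=0: a_0=1, p_0 = 1*1 + 0 = 1, q_0 = 1*0 + 1 = 1.
  i=1: a_1=9, p_1 = 9*1 + 1 = 10, q_1 = 9*1 + 0 = 9.
  i=2: a_2=11, p_2 = 11*10 + 1 = 111, q_2 = 11*9 + 1 = 100.
  i=3: a_3=4, p_3 = 4*111 + 10 = 454, q_3 = 4*100 + 9 = 409.
  i=4: a_4=6, p_4 = 6*454 + 111 = 2835, q_4 = 6*409 + 100 = 2554.
  i=5: a_5=10, p_5 = 10*2835 + 454 = 28804, q_5 = 10*2554 + 409 = 25949.

1/1, 10/9, 111/100, 454/409, 2835/2554, 28804/25949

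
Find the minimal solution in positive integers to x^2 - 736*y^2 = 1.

First expand sqrt(736) as a continued fraction. With x_i = (sqrt(736) + m_i)/d_i and (m_0, d_0) = (0, 1): a_0 = floor(sqrt(736)) = 27, since 27^2 = 729 <= 736 < 784 = 28^2.
Iterate m_{i+1} = d_i*a_i - m_i, d_{i+1} = (736 - m_{i+1}^2)/d_i, a_{i+1} = floor((a_0 + m_{i+1})/d_{i+1}):
  m_1 = 1*27 - 0 = 27, d_1 = (736 - 27^2)/1 = 7/1 = 7, a_1 = floor((27 + 27)/7) = 7.
  m_2 = 7*7 - 27 = 22, d_2 = (736 - 22^2)/7 = 252/7 = 36, a_2 = floor((27 + 22)/36) = 1.
  m_3 = 36*1 - 22 = 14, d_3 = (736 - 14^2)/36 = 540/36 = 15, a_3 = floor((27 + 14)/15) = 2.
  m_4 = 15*2 - 14 = 16, d_4 = (736 - 16^2)/15 = 480/15 = 32, a_4 = floor((27 + 16)/32) = 1.
  m_5 = 32*1 - 16 = 16, d_5 = (736 - 16^2)/32 = 480/32 = 15, a_5 = floor((27 + 16)/15) = 2.
  m_6 = 15*2 - 16 = 14, d_6 = (736 - 14^2)/15 = 540/15 = 36, a_6 = floor((27 + 14)/36) = 1.
  m_7 = 36*1 - 14 = 22, d_7 = (736 - 22^2)/36 = 252/36 = 7, a_7 = floor((27 + 22)/7) = 7.
  m_8 = 7*7 - 22 = 27, d_8 = (736 - 27^2)/7 = 7/7 = 1, a_8 = floor((27 + 27)/1) = 54.
  m_9 = 1*54 - 27 = 27, d_9 = (736 - 27^2)/1 = 7/1 = 7: (m_9, d_9) = (m_1, d_1) = (27, 7), so from here the quotients repeat a_1, ..., a_8; the period length is 8.
So sqrt(736) = [27; (7, 1, 2, 1, 2, 1, 7, 54)] with period length k = 8.
k is even, so the fundamental solution of x^2 - 736y^2 = 1 is (p_{k-1}, q_{k-1}) = (p_7, q_7); compute convergents through index 7.
Convergents (p_i = a_i*p_{i-1} + p_{i-2}, q_i = a_i*q_{i-1} + q_{i-2} with p_{-2}=0, p_{-1}=1, q_{-2}=1, q_{-1}=0):
  i=0: a_0=27, p_0 = 27*1 + 0 = 27, q_0 = 27*0 + 1 = 1.
  i=1: a_1=7, p_1 = 7*27 + 1 = 190, q_1 = 7*1 + 0 = 7.
  i=2: a_2=1, p_2 = 1*190 + 27 = 217, q_2 = 1*7 + 1 = 8.
  i=3: a_3=2, p_3 = 2*217 + 190 = 624, q_3 = 2*8 + 7 = 23.
  i=4: a_4=1, p_4 = 1*624 + 217 = 841, q_4 = 1*23 + 8 = 31.
  i=5: a_5=2, p_5 = 2*841 + 624 = 2306, q_5 = 2*31 + 23 = 85.
  i=6: a_6=1, p_6 = 1*2306 + 841 = 3147, q_6 = 1*85 + 31 = 116.
  i=7: a_7=7, p_7 = 7*3147 + 2306 = 24335, q_7 = 7*116 + 85 = 897.
Check: 24335^2 - 736*897^2 = 592192225 - 592192224 = 1, so (x, y) = (24335, 897) solves the equation, and by the theorem it is the least positive solution.

(x, y) = (24335, 897)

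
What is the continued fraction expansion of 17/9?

Run the Euclidean algorithm on 17 and 9; the successive quotients are the partial quotients a_0, a_1, ... (each step inverts the fractional part left over by the previous one):
  17 = 1*9 + 8, so a_0 = 1.
  9 = 1*8 + 1, so a_1 = 1.
  8 = 8*1 + 0, so a_2 = 8.
The remainder reaches 0 after 3 divisions, so the expansion has 3 partial quotients, read off in order.

[1; 1, 8]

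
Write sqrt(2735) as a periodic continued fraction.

Write x_i = (sqrt(2735) + m_i)/d_i with (m_0, d_0) = (0, 1). a_0 = floor(sqrt(2735)) = 52, since 52^2 = 2704 <= 2735 < 2809 = 53^2.
Iterate m_{i+1} = d_i*a_i - m_i, d_{i+1} = (2735 - m_{i+1}^2)/d_i, a_{i+1} = floor((a_0 + m_{i+1})/d_{i+1}):
  m_1 = 1*52 - 0 = 52, d_1 = (2735 - 52^2)/1 = 31/1 = 31, a_1 = floor((52 + 52)/31) = 3.
  m_2 = 31*3 - 52 = 41, d_2 = (2735 - 41^2)/31 = 1054/31 = 34, a_2 = floor((52 + 41)/34) = 2.
  m_3 = 34*2 - 41 = 27, d_3 = (2735 - 27^2)/34 = 2006/34 = 59, a_3 = floor((52 + 27)/59) = 1.
  m_4 = 59*1 - 27 = 32, d_4 = (2735 - 32^2)/59 = 1711/59 = 29, a_4 = floor((52 + 32)/29) = 2.
  m_5 = 29*2 - 32 = 26, d_5 = (2735 - 26^2)/29 = 2059/29 = 71, a_5 = floor((52 + 26)/71) = 1.
  m_6 = 71*1 - 26 = 45, d_6 = (2735 - 45^2)/71 = 710/71 = 10, a_6 = floor((52 + 45)/10) = 9.
  m_7 = 10*9 - 45 = 45, d_7 = (2735 - 45^2)/10 = 710/10 = 71, a_7 = floor((52 + 45)/71) = 1.
  m_8 = 71*1 - 45 = 26, d_8 = (2735 - 26^2)/71 = 2059/71 = 29, a_8 = floor((52 + 26)/29) = 2.
  m_9 = 29*2 - 26 = 32, d_9 = (2735 - 32^2)/29 = 1711/29 = 59, a_9 = floor((52 + 32)/59) = 1.
  m_10 = 59*1 - 32 = 27, d_10 = (2735 - 27^2)/59 = 2006/59 = 34, a_10 = floor((52 + 27)/34) = 2.
  m_11 = 34*2 - 27 = 41, d_11 = (2735 - 41^2)/34 = 1054/34 = 31, a_11 = floor((52 + 41)/31) = 3.
  m_12 = 31*3 - 41 = 52, d_12 = (2735 - 52^2)/31 = 31/31 = 1, a_12 = floor((52 + 52)/1) = 104.
  m_13 = 1*104 - 52 = 52, d_13 = (2735 - 52^2)/1 = 31/1 = 31: (m_13, d_13) = (m_1, d_1) = (52, 31), so from here the quotients repeat a_1, ..., a_12; the period length is 12.
Hence the expansion of sqrt(2735) is a_0 = 52 followed by the repeating block 3, 2, 1, 2, 1, 9, 1, 2, 1, 2, 3, 104 (period 12).

[52; (3, 2, 1, 2, 1, 9, 1, 2, 1, 2, 3, 104)]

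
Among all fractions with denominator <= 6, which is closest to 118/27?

22/5

Expand x = 118/27 as a continued fraction with the Euclidean algorithm:
  118 = 4*27 + 10, so a_0 = 4.
  27 = 2*10 + 7, so a_1 = 2.
  10 = 1*7 + 3, so a_2 = 1.
  7 = 2*3 + 1, so a_3 = 2.
  3 = 3*1 + 0, so a_4 = 3.
so x = [4; 2, 1, 2, 3].
Convergents (p_i = a_i*p_{i-1} + p_{i-2}, q_i = a_i*q_{i-1} + q_{i-2} with p_{-2}=0, p_{-1}=1, q_{-2}=1, q_{-1}=0), until the denominator exceeds 6:
  i=0: a_0=4, p_0 = 4*1 + 0 = 4, q_0 = 4*0 + 1 = 1.
  i=1: a_1=2, p_1 = 2*4 + 1 = 9, q_1 = 2*1 + 0 = 2.
  i=2: a_2=1, p_2 = 1*9 + 4 = 13, q_2 = 1*2 + 1 = 3.
  i=3: a_3=2, p_3 = 2*13 + 9 = 35, q_3 = 2*3 + 2 = 8.
q_3 = 8 > 6, so the last convergent with denominator <= 6 is p_2/q_2 = 13/3.
The closest fraction with denominator <= 6 is either p_2/q_2 or the intermediate fraction (k*p_2 + p_1)/(k*q_2 + q_1) with the largest k >= 1 whose denominator stays <= 6; these approach x as k grows, and every other convergent or intermediate fraction in range is farther away.
Largest k: floor((6 - q_1)/q_2) = floor((6 - 2)/3) = 1.
That gives (1*13 + 9)/(1*3 + 2) = 22/5.
Compare the errors: |x - 13/3| = |118*3 - 13*27|/(27*3) = 3/81, and |x - 22/5| = |118*5 - 22*27|/(27*5) = 4/135.
Cross-multiplying, 4*81 = 324 < 405 = 3*135, so 4/135 is smaller: the intermediate fraction 22/5 is closer to x than 13/3.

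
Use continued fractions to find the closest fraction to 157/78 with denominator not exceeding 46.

93/46

Expand x = 157/78 as a continued fraction with the Euclidean algorithm:
  157 = 2*78 + 1, so a_0 = 2.
  78 = 78*1 + 0, so a_1 = 78.
so x = [2; 78].
Convergents (p_i = a_i*p_{i-1} + p_{i-2}, q_i = a_i*q_{i-1} + q_{i-2} with p_{-2}=0, p_{-1}=1, q_{-2}=1, q_{-1}=0), until the denominator exceeds 46:
  i=0: a_0=2, p_0 = 2*1 + 0 = 2, q_0 = 2*0 + 1 = 1.
  i=1: a_1=78, p_1 = 78*2 + 1 = 157, q_1 = 78*1 + 0 = 78.
q_1 = 78 > 46, so the last convergent with denominator <= 46 is p_0/q_0 = 2/1.
The closest fraction with denominator <= 46 is either p_0/q_0 or the intermediate fraction (k*p_0 + p_{-1})/(k*q_0 + q_{-1}) with the largest k >= 1 whose denominator stays <= 46; these approach x as k grows, and every other convergent or intermediate fraction in range is farther away.
Largest k: floor((46 - q_{-1})/q_0) = floor((46 - 0)/1) = 46 (using the seeds p_{-1} = 1, q_{-1} = 0).
That gives (46*2 + 1)/(46*1 + 0) = 93/46.
Compare the errors: |x - 2/1| = |157*1 - 2*78|/(78*1) = 1/78, and |x - 93/46| = |157*46 - 93*78|/(78*46) = 32/3588.
Cross-multiplying, 32*78 = 2496 < 3588 = 1*3588, so 32/3588 is smaller: the intermediate fraction 93/46 is closer to x than 2/1.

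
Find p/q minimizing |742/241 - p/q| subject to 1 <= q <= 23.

Expand x = 742/241 as a continued fraction with the Euclidean algorithm:
  742 = 3*241 + 19, so a_0 = 3.
  241 = 12*19 + 13, so a_1 = 12.
  19 = 1*13 + 6, so a_2 = 1.
  13 = 2*6 + 1, so a_3 = 2.
  6 = 6*1 + 0, so a_4 = 6.
so x = [3; 12, 1, 2, 6].
Convergents (p_i = a_i*p_{i-1} + p_{i-2}, q_i = a_i*q_{i-1} + q_{i-2} with p_{-2}=0, p_{-1}=1, q_{-2}=1, q_{-1}=0), until the denominator exceeds 23:
  i=0: a_0=3, p_0 = 3*1 + 0 = 3, q_0 = 3*0 + 1 = 1.
  i=1: a_1=12, p_1 = 12*3 + 1 = 37, q_1 = 12*1 + 0 = 12.
  i=2: a_2=1, p_2 = 1*37 + 3 = 40, q_2 = 1*12 + 1 = 13.
  i=3: a_3=2, p_3 = 2*40 + 37 = 117, q_3 = 2*13 + 12 = 38.
q_3 = 38 > 23, so the last convergent with denominator <= 23 is p_2/q_2 = 40/13.
The closest fraction with denominator <= 23 is either p_2/q_2 or the intermediate fraction (k*p_2 + p_1)/(k*q_2 + q_1) with the largest k >= 1 whose denominator stays <= 23; these approach x as k grows, and every other convergent or intermediate fraction in range is farther away.
Largest k: floor((23 - q_1)/q_2) = floor((23 - 12)/13) = 0.
Since k = 0, no intermediate fraction beyond p_2/q_2 has denominator <= 23, so the convergent 40/13 is the closest (its error is |742*13 - 40*241|/(241*13) = 6/3133).

40/13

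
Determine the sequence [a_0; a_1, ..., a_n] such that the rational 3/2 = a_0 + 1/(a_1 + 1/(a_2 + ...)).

[1; 2]

Run the Euclidean algorithm on 3 and 2; the successive quotients are the partial quotients a_0, a_1, ... (each step inverts the fractional part left over by the previous one):
  3 = 1*2 + 1, so a_0 = 1.
  2 = 2*1 + 0, so a_1 = 2.
The remainder reaches 0 after 2 divisions, so the expansion has 2 partial quotients, read off in order.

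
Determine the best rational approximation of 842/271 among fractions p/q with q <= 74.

Expand x = 842/271 as a continued fraction with the Euclidean algorithm:
  842 = 3*271 + 29, so a_0 = 3.
  271 = 9*29 + 10, so a_1 = 9.
  29 = 2*10 + 9, so a_2 = 2.
  10 = 1*9 + 1, so a_3 = 1.
  9 = 9*1 + 0, so a_4 = 9.
so x = [3; 9, 2, 1, 9].
Convergents (p_i = a_i*p_{i-1} + p_{i-2}, q_i = a_i*q_{i-1} + q_{i-2} with p_{-2}=0, p_{-1}=1, q_{-2}=1, q_{-1}=0), until the denominator exceeds 74:
  i=0: a_0=3, p_0 = 3*1 + 0 = 3, q_0 = 3*0 + 1 = 1.
  i=1: a_1=9, p_1 = 9*3 + 1 = 28, q_1 = 9*1 + 0 = 9.
  i=2: a_2=2, p_2 = 2*28 + 3 = 59, q_2 = 2*9 + 1 = 19.
  i=3: a_3=1, p_3 = 1*59 + 28 = 87, q_3 = 1*19 + 9 = 28.
  i=4: a_4=9, p_4 = 9*87 + 59 = 842, q_4 = 9*28 + 19 = 271.
q_4 = 271 > 74, so the last convergent with denominator <= 74 is p_3/q_3 = 87/28.
The closest fraction with denominator <= 74 is either p_3/q_3 or the intermediate fraction (k*p_3 + p_2)/(k*q_3 + q_2) with the largest k >= 1 whose denominator stays <= 74; these approach x as k grows, and every other convergent or intermediate fraction in range is farther away.
Largest k: floor((74 - q_2)/q_3) = floor((74 - 19)/28) = 1.
That gives (1*87 + 59)/(1*28 + 19) = 146/47.
Compare the errors: |x - 87/28| = |842*28 - 87*271|/(271*28) = 1/7588, and |x - 146/47| = |842*47 - 146*271|/(271*47) = 8/12737.
Cross-multiplying, 1*12737 = 12737 < 60704 = 8*7588, so 1/7588 is smaller: the convergent 87/28 is closer to x than 146/47.

87/28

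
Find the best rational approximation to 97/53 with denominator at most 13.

11/6

Expand x = 97/53 as a continued fraction with the Euclidean algorithm:
  97 = 1*53 + 44, so a_0 = 1.
  53 = 1*44 + 9, so a_1 = 1.
  44 = 4*9 + 8, so a_2 = 4.
  9 = 1*8 + 1, so a_3 = 1.
  8 = 8*1 + 0, so a_4 = 8.
so x = [1; 1, 4, 1, 8].
Convergents (p_i = a_i*p_{i-1} + p_{i-2}, q_i = a_i*q_{i-1} + q_{i-2} with p_{-2}=0, p_{-1}=1, q_{-2}=1, q_{-1}=0), until the denominator exceeds 13:
  i=0: a_0=1, p_0 = 1*1 + 0 = 1, q_0 = 1*0 + 1 = 1.
  i=1: a_1=1, p_1 = 1*1 + 1 = 2, q_1 = 1*1 + 0 = 1.
  i=2: a_2=4, p_2 = 4*2 + 1 = 9, q_2 = 4*1 + 1 = 5.
  i=3: a_3=1, p_3 = 1*9 + 2 = 11, q_3 = 1*5 + 1 = 6.
  i=4: a_4=8, p_4 = 8*11 + 9 = 97, q_4 = 8*6 + 5 = 53.
q_4 = 53 > 13, so the last convergent with denominator <= 13 is p_3/q_3 = 11/6.
The closest fraction with denominator <= 13 is either p_3/q_3 or the intermediate fraction (k*p_3 + p_2)/(k*q_3 + q_2) with the largest k >= 1 whose denominator stays <= 13; these approach x as k grows, and every other convergent or intermediate fraction in range is farther away.
Largest k: floor((13 - q_2)/q_3) = floor((13 - 5)/6) = 1.
That gives (1*11 + 9)/(1*6 + 5) = 20/11.
Compare the errors: |x - 11/6| = |97*6 - 11*53|/(53*6) = 1/318, and |x - 20/11| = |97*11 - 20*53|/(53*11) = 7/583.
Cross-multiplying, 1*583 = 583 < 2226 = 7*318, so 1/318 is smaller: the convergent 11/6 is closer to x than 20/11.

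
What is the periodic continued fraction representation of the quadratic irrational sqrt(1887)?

[43; (2, 3, 1, 1, 1, 3, 2, 86)]

Write x_i = (sqrt(1887) + m_i)/d_i with (m_0, d_0) = (0, 1). a_0 = floor(sqrt(1887)) = 43, since 43^2 = 1849 <= 1887 < 1936 = 44^2.
Iterate m_{i+1} = d_i*a_i - m_i, d_{i+1} = (1887 - m_{i+1}^2)/d_i, a_{i+1} = floor((a_0 + m_{i+1})/d_{i+1}):
  m_1 = 1*43 - 0 = 43, d_1 = (1887 - 43^2)/1 = 38/1 = 38, a_1 = floor((43 + 43)/38) = 2.
  m_2 = 38*2 - 43 = 33, d_2 = (1887 - 33^2)/38 = 798/38 = 21, a_2 = floor((43 + 33)/21) = 3.
  m_3 = 21*3 - 33 = 30, d_3 = (1887 - 30^2)/21 = 987/21 = 47, a_3 = floor((43 + 30)/47) = 1.
  m_4 = 47*1 - 30 = 17, d_4 = (1887 - 17^2)/47 = 1598/47 = 34, a_4 = floor((43 + 17)/34) = 1.
  m_5 = 34*1 - 17 = 17, d_5 = (1887 - 17^2)/34 = 1598/34 = 47, a_5 = floor((43 + 17)/47) = 1.
  m_6 = 47*1 - 17 = 30, d_6 = (1887 - 30^2)/47 = 987/47 = 21, a_6 = floor((43 + 30)/21) = 3.
  m_7 = 21*3 - 30 = 33, d_7 = (1887 - 33^2)/21 = 798/21 = 38, a_7 = floor((43 + 33)/38) = 2.
  m_8 = 38*2 - 33 = 43, d_8 = (1887 - 43^2)/38 = 38/38 = 1, a_8 = floor((43 + 43)/1) = 86.
  m_9 = 1*86 - 43 = 43, d_9 = (1887 - 43^2)/1 = 38/1 = 38: (m_9, d_9) = (m_1, d_1) = (43, 38), so from here the quotients repeat a_1, ..., a_8; the period length is 8.
Hence the expansion of sqrt(1887) is a_0 = 43 followed by the repeating block 2, 3, 1, 1, 1, 3, 2, 86 (period 8).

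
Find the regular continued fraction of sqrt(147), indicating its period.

[12; (8, 24)]

Write x_i = (sqrt(147) + m_i)/d_i with (m_0, d_0) = (0, 1). a_0 = floor(sqrt(147)) = 12, since 12^2 = 144 <= 147 < 169 = 13^2.
Iterate m_{i+1} = d_i*a_i - m_i, d_{i+1} = (147 - m_{i+1}^2)/d_i, a_{i+1} = floor((a_0 + m_{i+1})/d_{i+1}):
  m_1 = 1*12 - 0 = 12, d_1 = (147 - 12^2)/1 = 3/1 = 3, a_1 = floor((12 + 12)/3) = 8.
  m_2 = 3*8 - 12 = 12, d_2 = (147 - 12^2)/3 = 3/3 = 1, a_2 = floor((12 + 12)/1) = 24.
  m_3 = 1*24 - 12 = 12, d_3 = (147 - 12^2)/1 = 3/1 = 3: (m_3, d_3) = (m_1, d_1) = (12, 3), so from here the quotients repeat a_1, a_2; the period length is 2.
Hence the expansion of sqrt(147) is a_0 = 12 followed by the repeating block 8, 24 (period 2).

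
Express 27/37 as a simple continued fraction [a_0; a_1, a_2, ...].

[0; 1, 2, 1, 2, 3]

Run the Euclidean algorithm on 27 and 37; the successive quotients are the partial quotients a_0, a_1, ... (each step inverts the fractional part left over by the previous one):
  27 = 0*37 + 27, so a_0 = 0.
  37 = 1*27 + 10, so a_1 = 1.
  27 = 2*10 + 7, so a_2 = 2.
  10 = 1*7 + 3, so a_3 = 1.
  7 = 2*3 + 1, so a_4 = 2.
  3 = 3*1 + 0, so a_5 = 3.
The remainder reaches 0 after 6 divisions, so the expansion has 6 partial quotients, read off in order.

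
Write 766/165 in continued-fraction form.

Run the Euclidean algorithm on 766 and 165; the successive quotients are the partial quotients a_0, a_1, ... (each step inverts the fractional part left over by the previous one):
  766 = 4*165 + 106, so a_0 = 4.
  165 = 1*106 + 59, so a_1 = 1.
  106 = 1*59 + 47, so a_2 = 1.
  59 = 1*47 + 12, so a_3 = 1.
  47 = 3*12 + 11, so a_4 = 3.
  12 = 1*11 + 1, so a_5 = 1.
  11 = 11*1 + 0, so a_6 = 11.
The remainder reaches 0 after 7 divisions, so the expansion has 7 partial quotients, read off in order.

[4; 1, 1, 1, 3, 1, 11]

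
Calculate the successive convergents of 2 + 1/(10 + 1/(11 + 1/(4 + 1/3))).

2/1, 21/10, 233/111, 953/454, 3092/1473

Using the convergent recurrence p_i = a_i*p_{i-1} + p_{i-2}, q_i = a_i*q_{i-1} + q_{i-2} with p_{-2}=0, p_{-1}=1, q_{-2}=1, q_{-1}=0:
  i=0: a_0=2, p_0 = 2*1 + 0 = 2, q_0 = 2*0 + 1 = 1.
  i=1: a_1=10, p_1 = 10*2 + 1 = 21, q_1 = 10*1 + 0 = 10.
  i=2: a_2=11, p_2 = 11*21 + 2 = 233, q_2 = 11*10 + 1 = 111.
  i=3: a_3=4, p_3 = 4*233 + 21 = 953, q_3 = 4*111 + 10 = 454.
  i=4: a_4=3, p_4 = 3*953 + 233 = 3092, q_4 = 3*454 + 111 = 1473.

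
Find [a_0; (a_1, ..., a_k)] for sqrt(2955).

[54; (2, 1, 3, 1, 1, 17, 1, 1, 3, 1, 2, 108)]

Write x_i = (sqrt(2955) + m_i)/d_i with (m_0, d_0) = (0, 1). a_0 = floor(sqrt(2955)) = 54, since 54^2 = 2916 <= 2955 < 3025 = 55^2.
Iterate m_{i+1} = d_i*a_i - m_i, d_{i+1} = (2955 - m_{i+1}^2)/d_i, a_{i+1} = floor((a_0 + m_{i+1})/d_{i+1}):
  m_1 = 1*54 - 0 = 54, d_1 = (2955 - 54^2)/1 = 39/1 = 39, a_1 = floor((54 + 54)/39) = 2.
  m_2 = 39*2 - 54 = 24, d_2 = (2955 - 24^2)/39 = 2379/39 = 61, a_2 = floor((54 + 24)/61) = 1.
  m_3 = 61*1 - 24 = 37, d_3 = (2955 - 37^2)/61 = 1586/61 = 26, a_3 = floor((54 + 37)/26) = 3.
  m_4 = 26*3 - 37 = 41, d_4 = (2955 - 41^2)/26 = 1274/26 = 49, a_4 = floor((54 + 41)/49) = 1.
  m_5 = 49*1 - 41 = 8, d_5 = (2955 - 8^2)/49 = 2891/49 = 59, a_5 = floor((54 + 8)/59) = 1.
  m_6 = 59*1 - 8 = 51, d_6 = (2955 - 51^2)/59 = 354/59 = 6, a_6 = floor((54 + 51)/6) = 17.
  m_7 = 6*17 - 51 = 51, d_7 = (2955 - 51^2)/6 = 354/6 = 59, a_7 = floor((54 + 51)/59) = 1.
  m_8 = 59*1 - 51 = 8, d_8 = (2955 - 8^2)/59 = 2891/59 = 49, a_8 = floor((54 + 8)/49) = 1.
  m_9 = 49*1 - 8 = 41, d_9 = (2955 - 41^2)/49 = 1274/49 = 26, a_9 = floor((54 + 41)/26) = 3.
  m_10 = 26*3 - 41 = 37, d_10 = (2955 - 37^2)/26 = 1586/26 = 61, a_10 = floor((54 + 37)/61) = 1.
  m_11 = 61*1 - 37 = 24, d_11 = (2955 - 24^2)/61 = 2379/61 = 39, a_11 = floor((54 + 24)/39) = 2.
  m_12 = 39*2 - 24 = 54, d_12 = (2955 - 54^2)/39 = 39/39 = 1, a_12 = floor((54 + 54)/1) = 108.
  m_13 = 1*108 - 54 = 54, d_13 = (2955 - 54^2)/1 = 39/1 = 39: (m_13, d_13) = (m_1, d_1) = (54, 39), so from here the quotients repeat a_1, ..., a_12; the period length is 12.
Hence the expansion of sqrt(2955) is a_0 = 54 followed by the repeating block 2, 1, 3, 1, 1, 17, 1, 1, 3, 1, 2, 108 (period 12).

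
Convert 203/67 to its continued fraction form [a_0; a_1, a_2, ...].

[3; 33, 2]

Run the Euclidean algorithm on 203 and 67; the successive quotients are the partial quotients a_0, a_1, ... (each step inverts the fractional part left over by the previous one):
  203 = 3*67 + 2, so a_0 = 3.
  67 = 33*2 + 1, so a_1 = 33.
  2 = 2*1 + 0, so a_2 = 2.
The remainder reaches 0 after 3 divisions, so the expansion has 3 partial quotients, read off in order.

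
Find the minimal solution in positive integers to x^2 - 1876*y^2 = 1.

First expand sqrt(1876) as a continued fraction. With x_i = (sqrt(1876) + m_i)/d_i and (m_0, d_0) = (0, 1): a_0 = floor(sqrt(1876)) = 43, since 43^2 = 1849 <= 1876 < 1936 = 44^2.
Iterate m_{i+1} = d_i*a_i - m_i, d_{i+1} = (1876 - m_{i+1}^2)/d_i, a_{i+1} = floor((a_0 + m_{i+1})/d_{i+1}):
  m_1 = 1*43 - 0 = 43, d_1 = (1876 - 43^2)/1 = 27/1 = 27, a_1 = floor((43 + 43)/27) = 3.
  m_2 = 27*3 - 43 = 38, d_2 = (1876 - 38^2)/27 = 432/27 = 16, a_2 = floor((43 + 38)/16) = 5.
  m_3 = 16*5 - 38 = 42, d_3 = (1876 - 42^2)/16 = 112/16 = 7, a_3 = floor((43 + 42)/7) = 12.
  m_4 = 7*12 - 42 = 42, d_4 = (1876 - 42^2)/7 = 112/7 = 16, a_4 = floor((43 + 42)/16) = 5.
  m_5 = 16*5 - 42 = 38, d_5 = (1876 - 38^2)/16 = 432/16 = 27, a_5 = floor((43 + 38)/27) = 3.
  m_6 = 27*3 - 38 = 43, d_6 = (1876 - 43^2)/27 = 27/27 = 1, a_6 = floor((43 + 43)/1) = 86.
  m_7 = 1*86 - 43 = 43, d_7 = (1876 - 43^2)/1 = 27/1 = 27: (m_7, d_7) = (m_1, d_1) = (43, 27), so from here the quotients repeat a_1, ..., a_6; the period length is 6.
So sqrt(1876) = [43; (3, 5, 12, 5, 3, 86)] with period length k = 6.
k is even, so the fundamental solution of x^2 - 1876y^2 = 1 is (p_{k-1}, q_{k-1}) = (p_5, q_5); compute convergents through index 5.
Convergents (p_i = a_i*p_{i-1} + p_{i-2}, q_i = a_i*q_{i-1} + q_{i-2} with p_{-2}=0, p_{-1}=1, q_{-2}=1, q_{-1}=0):
  i=0: a_0=43, p_0 = 43*1 + 0 = 43, q_0 = 43*0 + 1 = 1.
  i=1: a_1=3, p_1 = 3*43 + 1 = 130, q_1 = 3*1 + 0 = 3.
  i=2: a_2=5, p_2 = 5*130 + 43 = 693, q_2 = 5*3 + 1 = 16.
  i=3: a_3=12, p_3 = 12*693 + 130 = 8446, q_3 = 12*16 + 3 = 195.
  i=4: a_4=5, p_4 = 5*8446 + 693 = 42923, q_4 = 5*195 + 16 = 991.
  i=5: a_5=3, p_5 = 3*42923 + 8446 = 137215, q_5 = 3*991 + 195 = 3168.
Check: 137215^2 - 1876*3168^2 = 18827956225 - 18827956224 = 1, so (x, y) = (137215, 3168) solves the equation, and by the theorem it is the least positive solution.

(x, y) = (137215, 3168)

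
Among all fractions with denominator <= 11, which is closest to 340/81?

Expand x = 340/81 as a continued fraction with the Euclidean algorithm:
  340 = 4*81 + 16, so a_0 = 4.
  81 = 5*16 + 1, so a_1 = 5.
  16 = 16*1 + 0, so a_2 = 16.
so x = [4; 5, 16].
Convergents (p_i = a_i*p_{i-1} + p_{i-2}, q_i = a_i*q_{i-1} + q_{i-2} with p_{-2}=0, p_{-1}=1, q_{-2}=1, q_{-1}=0), until the denominator exceeds 11:
  i=0: a_0=4, p_0 = 4*1 + 0 = 4, q_0 = 4*0 + 1 = 1.
  i=1: a_1=5, p_1 = 5*4 + 1 = 21, q_1 = 5*1 + 0 = 5.
  i=2: a_2=16, p_2 = 16*21 + 4 = 340, q_2 = 16*5 + 1 = 81.
q_2 = 81 > 11, so the last convergent with denominator <= 11 is p_1/q_1 = 21/5.
The closest fraction with denominator <= 11 is either p_1/q_1 or the intermediate fraction (k*p_1 + p_0)/(k*q_1 + q_0) with the largest k >= 1 whose denominator stays <= 11; these approach x as k grows, and every other convergent or intermediate fraction in range is farther away.
Largest k: floor((11 - q_0)/q_1) = floor((11 - 1)/5) = 2.
That gives (2*21 + 4)/(2*5 + 1) = 46/11.
Compare the errors: |x - 21/5| = |340*5 - 21*81|/(81*5) = 1/405, and |x - 46/11| = |340*11 - 46*81|/(81*11) = 14/891.
Cross-multiplying, 1*891 = 891 < 5670 = 14*405, so 1/405 is smaller: the convergent 21/5 is closer to x than 46/11.

21/5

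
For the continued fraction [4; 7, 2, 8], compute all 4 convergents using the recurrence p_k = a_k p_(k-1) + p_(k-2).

Using the convergent recurrence p_i = a_i*p_{i-1} + p_{i-2}, q_i = a_i*q_{i-1} + q_{i-2} with p_{-2}=0, p_{-1}=1, q_{-2}=1, q_{-1}=0:
  i=0: a_0=4, p_0 = 4*1 + 0 = 4, q_0 = 4*0 + 1 = 1.
  i=1: a_1=7, p_1 = 7*4 + 1 = 29, q_1 = 7*1 + 0 = 7.
  i=2: a_2=2, p_2 = 2*29 + 4 = 62, q_2 = 2*7 + 1 = 15.
  i=3: a_3=8, p_3 = 8*62 + 29 = 525, q_3 = 8*15 + 7 = 127.

4/1, 29/7, 62/15, 525/127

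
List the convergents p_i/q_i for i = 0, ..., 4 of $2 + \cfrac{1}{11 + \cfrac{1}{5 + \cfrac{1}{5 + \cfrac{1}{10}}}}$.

Using the convergent recurrence p_i = a_i*p_{i-1} + p_{i-2}, q_i = a_i*q_{i-1} + q_{i-2} with p_{-2}=0, p_{-1}=1, q_{-2}=1, q_{-1}=0:
  i=0: a_0=2, p_0 = 2*1 + 0 = 2, q_0 = 2*0 + 1 = 1.
  i=1: a_1=11, p_1 = 11*2 + 1 = 23, q_1 = 11*1 + 0 = 11.
  i=2: a_2=5, p_2 = 5*23 + 2 = 117, q_2 = 5*11 + 1 = 56.
  i=3: a_3=5, p_3 = 5*117 + 23 = 608, q_3 = 5*56 + 11 = 291.
  i=4: a_4=10, p_4 = 10*608 + 117 = 6197, q_4 = 10*291 + 56 = 2966.

2/1, 23/11, 117/56, 608/291, 6197/2966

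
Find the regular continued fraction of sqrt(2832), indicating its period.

[53; (4, 1, 1, 1, 1, 1, 1, 1, 1, 1, 4, 106)]

Write x_i = (sqrt(2832) + m_i)/d_i with (m_0, d_0) = (0, 1). a_0 = floor(sqrt(2832)) = 53, since 53^2 = 2809 <= 2832 < 2916 = 54^2.
Iterate m_{i+1} = d_i*a_i - m_i, d_{i+1} = (2832 - m_{i+1}^2)/d_i, a_{i+1} = floor((a_0 + m_{i+1})/d_{i+1}):
  m_1 = 1*53 - 0 = 53, d_1 = (2832 - 53^2)/1 = 23/1 = 23, a_1 = floor((53 + 53)/23) = 4.
  m_2 = 23*4 - 53 = 39, d_2 = (2832 - 39^2)/23 = 1311/23 = 57, a_2 = floor((53 + 39)/57) = 1.
  m_3 = 57*1 - 39 = 18, d_3 = (2832 - 18^2)/57 = 2508/57 = 44, a_3 = floor((53 + 18)/44) = 1.
  m_4 = 44*1 - 18 = 26, d_4 = (2832 - 26^2)/44 = 2156/44 = 49, a_4 = floor((53 + 26)/49) = 1.
  m_5 = 49*1 - 26 = 23, d_5 = (2832 - 23^2)/49 = 2303/49 = 47, a_5 = floor((53 + 23)/47) = 1.
  m_6 = 47*1 - 23 = 24, d_6 = (2832 - 24^2)/47 = 2256/47 = 48, a_6 = floor((53 + 24)/48) = 1.
  m_7 = 48*1 - 24 = 24, d_7 = (2832 - 24^2)/48 = 2256/48 = 47, a_7 = floor((53 + 24)/47) = 1.
  m_8 = 47*1 - 24 = 23, d_8 = (2832 - 23^2)/47 = 2303/47 = 49, a_8 = floor((53 + 23)/49) = 1.
  m_9 = 49*1 - 23 = 26, d_9 = (2832 - 26^2)/49 = 2156/49 = 44, a_9 = floor((53 + 26)/44) = 1.
  m_10 = 44*1 - 26 = 18, d_10 = (2832 - 18^2)/44 = 2508/44 = 57, a_10 = floor((53 + 18)/57) = 1.
  m_11 = 57*1 - 18 = 39, d_11 = (2832 - 39^2)/57 = 1311/57 = 23, a_11 = floor((53 + 39)/23) = 4.
  m_12 = 23*4 - 39 = 53, d_12 = (2832 - 53^2)/23 = 23/23 = 1, a_12 = floor((53 + 53)/1) = 106.
  m_13 = 1*106 - 53 = 53, d_13 = (2832 - 53^2)/1 = 23/1 = 23: (m_13, d_13) = (m_1, d_1) = (53, 23), so from here the quotients repeat a_1, ..., a_12; the period length is 12.
Hence the expansion of sqrt(2832) is a_0 = 53 followed by the repeating block 4, 1, 1, 1, 1, 1, 1, 1, 1, 1, 4, 106 (period 12).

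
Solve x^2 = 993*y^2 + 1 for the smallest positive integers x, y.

First expand sqrt(993) as a continued fraction. With x_i = (sqrt(993) + m_i)/d_i and (m_0, d_0) = (0, 1): a_0 = floor(sqrt(993)) = 31, since 31^2 = 961 <= 993 < 1024 = 32^2.
Iterate m_{i+1} = d_i*a_i - m_i, d_{i+1} = (993 - m_{i+1}^2)/d_i, a_{i+1} = floor((a_0 + m_{i+1})/d_{i+1}):
  m_1 = 1*31 - 0 = 31, d_1 = (993 - 31^2)/1 = 32/1 = 32, a_1 = floor((31 + 31)/32) = 1.
  m_2 = 32*1 - 31 = 1, d_2 = (993 - 1^2)/32 = 992/32 = 31, a_2 = floor((31 + 1)/31) = 1.
  m_3 = 31*1 - 1 = 30, d_3 = (993 - 30^2)/31 = 93/31 = 3, a_3 = floor((31 + 30)/3) = 20.
  m_4 = 3*20 - 30 = 30, d_4 = (993 - 30^2)/3 = 93/3 = 31, a_4 = floor((31 + 30)/31) = 1.
  m_5 = 31*1 - 30 = 1, d_5 = (993 - 1^2)/31 = 992/31 = 32, a_5 = floor((31 + 1)/32) = 1.
  m_6 = 32*1 - 1 = 31, d_6 = (993 - 31^2)/32 = 32/32 = 1, a_6 = floor((31 + 31)/1) = 62.
  m_7 = 1*62 - 31 = 31, d_7 = (993 - 31^2)/1 = 32/1 = 32: (m_7, d_7) = (m_1, d_1) = (31, 32), so from here the quotients repeat a_1, ..., a_6; the period length is 6.
So sqrt(993) = [31; (1, 1, 20, 1, 1, 62)] with period length k = 6.
k is even, so the fundamental solution of x^2 - 993y^2 = 1 is (p_{k-1}, q_{k-1}) = (p_5, q_5); compute convergents through index 5.
Convergents (p_i = a_i*p_{i-1} + p_{i-2}, q_i = a_i*q_{i-1} + q_{i-2} with p_{-2}=0, p_{-1}=1, q_{-2}=1, q_{-1}=0):
  i=0: a_0=31, p_0 = 31*1 + 0 = 31, q_0 = 31*0 + 1 = 1.
  i=1: a_1=1, p_1 = 1*31 + 1 = 32, q_1 = 1*1 + 0 = 1.
  i=2: a_2=1, p_2 = 1*32 + 31 = 63, q_2 = 1*1 + 1 = 2.
  i=3: a_3=20, p_3 = 20*63 + 32 = 1292, q_3 = 20*2 + 1 = 41.
  i=4: a_4=1, p_4 = 1*1292 + 63 = 1355, q_4 = 1*41 + 2 = 43.
  i=5: a_5=1, p_5 = 1*1355 + 1292 = 2647, q_5 = 1*43 + 41 = 84.
Check: 2647^2 - 993*84^2 = 7006609 - 7006608 = 1, so (x, y) = (2647, 84) solves the equation, and by the theorem it is the least positive solution.

(x, y) = (2647, 84)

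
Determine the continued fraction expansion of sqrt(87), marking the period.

Write x_i = (sqrt(87) + m_i)/d_i with (m_0, d_0) = (0, 1). a_0 = floor(sqrt(87)) = 9, since 9^2 = 81 <= 87 < 100 = 10^2.
Iterate m_{i+1} = d_i*a_i - m_i, d_{i+1} = (87 - m_{i+1}^2)/d_i, a_{i+1} = floor((a_0 + m_{i+1})/d_{i+1}):
  m_1 = 1*9 - 0 = 9, d_1 = (87 - 9^2)/1 = 6/1 = 6, a_1 = floor((9 + 9)/6) = 3.
  m_2 = 6*3 - 9 = 9, d_2 = (87 - 9^2)/6 = 6/6 = 1, a_2 = floor((9 + 9)/1) = 18.
  m_3 = 1*18 - 9 = 9, d_3 = (87 - 9^2)/1 = 6/1 = 6: (m_3, d_3) = (m_1, d_1) = (9, 6), so from here the quotients repeat a_1, a_2; the period length is 2.
Hence the expansion of sqrt(87) is a_0 = 9 followed by the repeating block 3, 18 (period 2).

[9; (3, 18)]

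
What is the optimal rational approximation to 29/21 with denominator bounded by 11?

11/8

Expand x = 29/21 as a continued fraction with the Euclidean algorithm:
  29 = 1*21 + 8, so a_0 = 1.
  21 = 2*8 + 5, so a_1 = 2.
  8 = 1*5 + 3, so a_2 = 1.
  5 = 1*3 + 2, so a_3 = 1.
  3 = 1*2 + 1, so a_4 = 1.
  2 = 2*1 + 0, so a_5 = 2.
so x = [1; 2, 1, 1, 1, 2].
Convergents (p_i = a_i*p_{i-1} + p_{i-2}, q_i = a_i*q_{i-1} + q_{i-2} with p_{-2}=0, p_{-1}=1, q_{-2}=1, q_{-1}=0), until the denominator exceeds 11:
  i=0: a_0=1, p_0 = 1*1 + 0 = 1, q_0 = 1*0 + 1 = 1.
  i=1: a_1=2, p_1 = 2*1 + 1 = 3, q_1 = 2*1 + 0 = 2.
  i=2: a_2=1, p_2 = 1*3 + 1 = 4, q_2 = 1*2 + 1 = 3.
  i=3: a_3=1, p_3 = 1*4 + 3 = 7, q_3 = 1*3 + 2 = 5.
  i=4: a_4=1, p_4 = 1*7 + 4 = 11, q_4 = 1*5 + 3 = 8.
  i=5: a_5=2, p_5 = 2*11 + 7 = 29, q_5 = 2*8 + 5 = 21.
q_5 = 21 > 11, so the last convergent with denominator <= 11 is p_4/q_4 = 11/8.
The closest fraction with denominator <= 11 is either p_4/q_4 or the intermediate fraction (k*p_4 + p_3)/(k*q_4 + q_3) with the largest k >= 1 whose denominator stays <= 11; these approach x as k grows, and every other convergent or intermediate fraction in range is farther away.
Largest k: floor((11 - q_3)/q_4) = floor((11 - 5)/8) = 0.
Since k = 0, no intermediate fraction beyond p_4/q_4 has denominator <= 11, so the convergent 11/8 is the closest (its error is |29*8 - 11*21|/(21*8) = 1/168).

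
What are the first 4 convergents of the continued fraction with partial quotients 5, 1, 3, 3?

Using the convergent recurrence p_i = a_i*p_{i-1} + p_{i-2}, q_i = a_i*q_{i-1} + q_{i-2} with p_{-2}=0, p_{-1}=1, q_{-2}=1, q_{-1}=0:
  i=0: a_0=5, p_0 = 5*1 + 0 = 5, q_0 = 5*0 + 1 = 1.
  i=1: a_1=1, p_1 = 1*5 + 1 = 6, q_1 = 1*1 + 0 = 1.
  i=2: a_2=3, p_2 = 3*6 + 5 = 23, q_2 = 3*1 + 1 = 4.
  i=3: a_3=3, p_3 = 3*23 + 6 = 75, q_3 = 3*4 + 1 = 13.

5/1, 6/1, 23/4, 75/13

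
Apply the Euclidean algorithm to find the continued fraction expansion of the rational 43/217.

Run the Euclidean algorithm on 43 and 217; the successive quotients are the partial quotients a_0, a_1, ... (each step inverts the fractional part left over by the previous one):
  43 = 0*217 + 43, so a_0 = 0.
  217 = 5*43 + 2, so a_1 = 5.
  43 = 21*2 + 1, so a_2 = 21.
  2 = 2*1 + 0, so a_3 = 2.
The remainder reaches 0 after 4 divisions, so the expansion has 4 partial quotients, read off in order.

[0; 5, 21, 2]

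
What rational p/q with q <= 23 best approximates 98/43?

41/18

Expand x = 98/43 as a continued fraction with the Euclidean algorithm:
  98 = 2*43 + 12, so a_0 = 2.
  43 = 3*12 + 7, so a_1 = 3.
  12 = 1*7 + 5, so a_2 = 1.
  7 = 1*5 + 2, so a_3 = 1.
  5 = 2*2 + 1, so a_4 = 2.
  2 = 2*1 + 0, so a_5 = 2.
so x = [2; 3, 1, 1, 2, 2].
Convergents (p_i = a_i*p_{i-1} + p_{i-2}, q_i = a_i*q_{i-1} + q_{i-2} with p_{-2}=0, p_{-1}=1, q_{-2}=1, q_{-1}=0), until the denominator exceeds 23:
  i=0: a_0=2, p_0 = 2*1 + 0 = 2, q_0 = 2*0 + 1 = 1.
  i=1: a_1=3, p_1 = 3*2 + 1 = 7, q_1 = 3*1 + 0 = 3.
  i=2: a_2=1, p_2 = 1*7 + 2 = 9, q_2 = 1*3 + 1 = 4.
  i=3: a_3=1, p_3 = 1*9 + 7 = 16, q_3 = 1*4 + 3 = 7.
  i=4: a_4=2, p_4 = 2*16 + 9 = 41, q_4 = 2*7 + 4 = 18.
  i=5: a_5=2, p_5 = 2*41 + 16 = 98, q_5 = 2*18 + 7 = 43.
q_5 = 43 > 23, so the last convergent with denominator <= 23 is p_4/q_4 = 41/18.
The closest fraction with denominator <= 23 is either p_4/q_4 or the intermediate fraction (k*p_4 + p_3)/(k*q_4 + q_3) with the largest k >= 1 whose denominator stays <= 23; these approach x as k grows, and every other convergent or intermediate fraction in range is farther away.
Largest k: floor((23 - q_3)/q_4) = floor((23 - 7)/18) = 0.
Since k = 0, no intermediate fraction beyond p_4/q_4 has denominator <= 23, so the convergent 41/18 is the closest (its error is |98*18 - 41*43|/(43*18) = 1/774).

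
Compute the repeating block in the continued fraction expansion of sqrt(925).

[30; (2, 2, 2, 2, 60)]

Write x_i = (sqrt(925) + m_i)/d_i with (m_0, d_0) = (0, 1). a_0 = floor(sqrt(925)) = 30, since 30^2 = 900 <= 925 < 961 = 31^2.
Iterate m_{i+1} = d_i*a_i - m_i, d_{i+1} = (925 - m_{i+1}^2)/d_i, a_{i+1} = floor((a_0 + m_{i+1})/d_{i+1}):
  m_1 = 1*30 - 0 = 30, d_1 = (925 - 30^2)/1 = 25/1 = 25, a_1 = floor((30 + 30)/25) = 2.
  m_2 = 25*2 - 30 = 20, d_2 = (925 - 20^2)/25 = 525/25 = 21, a_2 = floor((30 + 20)/21) = 2.
  m_3 = 21*2 - 20 = 22, d_3 = (925 - 22^2)/21 = 441/21 = 21, a_3 = floor((30 + 22)/21) = 2.
  m_4 = 21*2 - 22 = 20, d_4 = (925 - 20^2)/21 = 525/21 = 25, a_4 = floor((30 + 20)/25) = 2.
  m_5 = 25*2 - 20 = 30, d_5 = (925 - 30^2)/25 = 25/25 = 1, a_5 = floor((30 + 30)/1) = 60.
  m_6 = 1*60 - 30 = 30, d_6 = (925 - 30^2)/1 = 25/1 = 25: (m_6, d_6) = (m_1, d_1) = (30, 25), so from here the quotients repeat a_1, ..., a_5; the period length is 5.
Hence the expansion of sqrt(925) is a_0 = 30 followed by the repeating block 2, 2, 2, 2, 60 (period 5).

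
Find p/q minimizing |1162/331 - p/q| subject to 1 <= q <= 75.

Expand x = 1162/331 as a continued fraction with the Euclidean algorithm:
  1162 = 3*331 + 169, so a_0 = 3.
  331 = 1*169 + 162, so a_1 = 1.
  169 = 1*162 + 7, so a_2 = 1.
  162 = 23*7 + 1, so a_3 = 23.
  7 = 7*1 + 0, so a_4 = 7.
so x = [3; 1, 1, 23, 7].
Convergents (p_i = a_i*p_{i-1} + p_{i-2}, q_i = a_i*q_{i-1} + q_{i-2} with p_{-2}=0, p_{-1}=1, q_{-2}=1, q_{-1}=0), until the denominator exceeds 75:
  i=0: a_0=3, p_0 = 3*1 + 0 = 3, q_0 = 3*0 + 1 = 1.
  i=1: a_1=1, p_1 = 1*3 + 1 = 4, q_1 = 1*1 + 0 = 1.
  i=2: a_2=1, p_2 = 1*4 + 3 = 7, q_2 = 1*1 + 1 = 2.
  i=3: a_3=23, p_3 = 23*7 + 4 = 165, q_3 = 23*2 + 1 = 47.
  i=4: a_4=7, p_4 = 7*165 + 7 = 1162, q_4 = 7*47 + 2 = 331.
q_4 = 331 > 75, so the last convergent with denominator <= 75 is p_3/q_3 = 165/47.
The closest fraction with denominator <= 75 is either p_3/q_3 or the intermediate fraction (k*p_3 + p_2)/(k*q_3 + q_2) with the largest k >= 1 whose denominator stays <= 75; these approach x as k grows, and every other convergent or intermediate fraction in range is farther away.
Largest k: floor((75 - q_2)/q_3) = floor((75 - 2)/47) = 1.
That gives (1*165 + 7)/(1*47 + 2) = 172/49.
Compare the errors: |x - 165/47| = |1162*47 - 165*331|/(331*47) = 1/15557, and |x - 172/49| = |1162*49 - 172*331|/(331*49) = 6/16219.
Cross-multiplying, 1*16219 = 16219 < 93342 = 6*15557, so 1/15557 is smaller: the convergent 165/47 is closer to x than 172/49.

165/47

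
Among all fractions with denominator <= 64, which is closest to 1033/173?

Expand x = 1033/173 as a continued fraction with the Euclidean algorithm:
  1033 = 5*173 + 168, so a_0 = 5.
  173 = 1*168 + 5, so a_1 = 1.
  168 = 33*5 + 3, so a_2 = 33.
  5 = 1*3 + 2, so a_3 = 1.
  3 = 1*2 + 1, so a_4 = 1.
  2 = 2*1 + 0, so a_5 = 2.
so x = [5; 1, 33, 1, 1, 2].
Convergents (p_i = a_i*p_{i-1} + p_{i-2}, q_i = a_i*q_{i-1} + q_{i-2} with p_{-2}=0, p_{-1}=1, q_{-2}=1, q_{-1}=0), until the denominator exceeds 64:
  i=0: a_0=5, p_0 = 5*1 + 0 = 5, q_0 = 5*0 + 1 = 1.
  i=1: a_1=1, p_1 = 1*5 + 1 = 6, q_1 = 1*1 + 0 = 1.
  i=2: a_2=33, p_2 = 33*6 + 5 = 203, q_2 = 33*1 + 1 = 34.
  i=3: a_3=1, p_3 = 1*203 + 6 = 209, q_3 = 1*34 + 1 = 35.
  i=4: a_4=1, p_4 = 1*209 + 203 = 412, q_4 = 1*35 + 34 = 69.
q_4 = 69 > 64, so the last convergent with denominator <= 64 is p_3/q_3 = 209/35.
The closest fraction with denominator <= 64 is either p_3/q_3 or the intermediate fraction (k*p_3 + p_2)/(k*q_3 + q_2) with the largest k >= 1 whose denominator stays <= 64; these approach x as k grows, and every other convergent or intermediate fraction in range is farther away.
Largest k: floor((64 - q_2)/q_3) = floor((64 - 34)/35) = 0.
Since k = 0, no intermediate fraction beyond p_3/q_3 has denominator <= 64, so the convergent 209/35 is the closest (its error is |1033*35 - 209*173|/(173*35) = 2/6055).

209/35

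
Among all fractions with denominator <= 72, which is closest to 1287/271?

Expand x = 1287/271 as a continued fraction with the Euclidean algorithm:
  1287 = 4*271 + 203, so a_0 = 4.
  271 = 1*203 + 68, so a_1 = 1.
  203 = 2*68 + 67, so a_2 = 2.
  68 = 1*67 + 1, so a_3 = 1.
  67 = 67*1 + 0, so a_4 = 67.
so x = [4; 1, 2, 1, 67].
Convergents (p_i = a_i*p_{i-1} + p_{i-2}, q_i = a_i*q_{i-1} + q_{i-2} with p_{-2}=0, p_{-1}=1, q_{-2}=1, q_{-1}=0), until the denominator exceeds 72:
  i=0: a_0=4, p_0 = 4*1 + 0 = 4, q_0 = 4*0 + 1 = 1.
  i=1: a_1=1, p_1 = 1*4 + 1 = 5, q_1 = 1*1 + 0 = 1.
  i=2: a_2=2, p_2 = 2*5 + 4 = 14, q_2 = 2*1 + 1 = 3.
  i=3: a_3=1, p_3 = 1*14 + 5 = 19, q_3 = 1*3 + 1 = 4.
  i=4: a_4=67, p_4 = 67*19 + 14 = 1287, q_4 = 67*4 + 3 = 271.
q_4 = 271 > 72, so the last convergent with denominator <= 72 is p_3/q_3 = 19/4.
The closest fraction with denominator <= 72 is either p_3/q_3 or the intermediate fraction (k*p_3 + p_2)/(k*q_3 + q_2) with the largest k >= 1 whose denominator stays <= 72; these approach x as k grows, and every other convergent or intermediate fraction in range is farther away.
Largest k: floor((72 - q_2)/q_3) = floor((72 - 3)/4) = 17.
That gives (17*19 + 14)/(17*4 + 3) = 337/71.
Compare the errors: |x - 19/4| = |1287*4 - 19*271|/(271*4) = 1/1084, and |x - 337/71| = |1287*71 - 337*271|/(271*71) = 50/19241.
Cross-multiplying, 1*19241 = 19241 < 54200 = 50*1084, so 1/1084 is smaller: the convergent 19/4 is closer to x than 337/71.

19/4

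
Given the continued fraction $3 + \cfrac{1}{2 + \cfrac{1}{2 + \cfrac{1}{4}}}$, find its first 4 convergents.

Using the convergent recurrence p_i = a_i*p_{i-1} + p_{i-2}, q_i = a_i*q_{i-1} + q_{i-2} with p_{-2}=0, p_{-1}=1, q_{-2}=1, q_{-1}=0:
  i=0: a_0=3, p_0 = 3*1 + 0 = 3, q_0 = 3*0 + 1 = 1.
  i=1: a_1=2, p_1 = 2*3 + 1 = 7, q_1 = 2*1 + 0 = 2.
  i=2: a_2=2, p_2 = 2*7 + 3 = 17, q_2 = 2*2 + 1 = 5.
  i=3: a_3=4, p_3 = 4*17 + 7 = 75, q_3 = 4*5 + 2 = 22.

3/1, 7/2, 17/5, 75/22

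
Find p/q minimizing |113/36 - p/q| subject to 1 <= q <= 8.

Expand x = 113/36 as a continued fraction with the Euclidean algorithm:
  113 = 3*36 + 5, so a_0 = 3.
  36 = 7*5 + 1, so a_1 = 7.
  5 = 5*1 + 0, so a_2 = 5.
so x = [3; 7, 5].
Convergents (p_i = a_i*p_{i-1} + p_{i-2}, q_i = a_i*q_{i-1} + q_{i-2} with p_{-2}=0, p_{-1}=1, q_{-2}=1, q_{-1}=0), until the denominator exceeds 8:
  i=0: a_0=3, p_0 = 3*1 + 0 = 3, q_0 = 3*0 + 1 = 1.
  i=1: a_1=7, p_1 = 7*3 + 1 = 22, q_1 = 7*1 + 0 = 7.
  i=2: a_2=5, p_2 = 5*22 + 3 = 113, q_2 = 5*7 + 1 = 36.
q_2 = 36 > 8, so the last convergent with denominator <= 8 is p_1/q_1 = 22/7.
The closest fraction with denominator <= 8 is either p_1/q_1 or the intermediate fraction (k*p_1 + p_0)/(k*q_1 + q_0) with the largest k >= 1 whose denominator stays <= 8; these approach x as k grows, and every other convergent or intermediate fraction in range is farther away.
Largest k: floor((8 - q_0)/q_1) = floor((8 - 1)/7) = 1.
That gives (1*22 + 3)/(1*7 + 1) = 25/8.
Compare the errors: |x - 22/7| = |113*7 - 22*36|/(36*7) = 1/252, and |x - 25/8| = |113*8 - 25*36|/(36*8) = 4/288.
Cross-multiplying, 1*288 = 288 < 1008 = 4*252, so 1/252 is smaller: the convergent 22/7 is closer to x than 25/8.

22/7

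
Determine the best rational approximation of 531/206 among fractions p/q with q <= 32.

Expand x = 531/206 as a continued fraction with the Euclidean algorithm:
  531 = 2*206 + 119, so a_0 = 2.
  206 = 1*119 + 87, so a_1 = 1.
  119 = 1*87 + 32, so a_2 = 1.
  87 = 2*32 + 23, so a_3 = 2.
  32 = 1*23 + 9, so a_4 = 1.
  23 = 2*9 + 5, so a_5 = 2.
  9 = 1*5 + 4, so a_6 = 1.
  5 = 1*4 + 1, so a_7 = 1.
  4 = 4*1 + 0, so a_8 = 4.
so x = [2; 1, 1, 2, 1, 2, 1, 1, 4].
Convergents (p_i = a_i*p_{i-1} + p_{i-2}, q_i = a_i*q_{i-1} + q_{i-2} with p_{-2}=0, p_{-1}=1, q_{-2}=1, q_{-1}=0), until the denominator exceeds 32:
  i=0: a_0=2, p_0 = 2*1 + 0 = 2, q_0 = 2*0 + 1 = 1.
  i=1: a_1=1, p_1 = 1*2 + 1 = 3, q_1 = 1*1 + 0 = 1.
  i=2: a_2=1, p_2 = 1*3 + 2 = 5, q_2 = 1*1 + 1 = 2.
  i=3: a_3=2, p_3 = 2*5 + 3 = 13, q_3 = 2*2 + 1 = 5.
  i=4: a_4=1, p_4 = 1*13 + 5 = 18, q_4 = 1*5 + 2 = 7.
  i=5: a_5=2, p_5 = 2*18 + 13 = 49, q_5 = 2*7 + 5 = 19.
  i=6: a_6=1, p_6 = 1*49 + 18 = 67, q_6 = 1*19 + 7 = 26.
  i=7: a_7=1, p_7 = 1*67 + 49 = 116, q_7 = 1*26 + 19 = 45.
q_7 = 45 > 32, so the last convergent with denominator <= 32 is p_6/q_6 = 67/26.
The closest fraction with denominator <= 32 is either p_6/q_6 or the intermediate fraction (k*p_6 + p_5)/(k*q_6 + q_5) with the largest k >= 1 whose denominator stays <= 32; these approach x as k grows, and every other convergent or intermediate fraction in range is farther away.
Largest k: floor((32 - q_5)/q_6) = floor((32 - 19)/26) = 0.
Since k = 0, no intermediate fraction beyond p_6/q_6 has denominator <= 32, so the convergent 67/26 is the closest (its error is |531*26 - 67*206|/(206*26) = 4/5356).

67/26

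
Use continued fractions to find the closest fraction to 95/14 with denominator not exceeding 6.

Expand x = 95/14 as a continued fraction with the Euclidean algorithm:
  95 = 6*14 + 11, so a_0 = 6.
  14 = 1*11 + 3, so a_1 = 1.
  11 = 3*3 + 2, so a_2 = 3.
  3 = 1*2 + 1, so a_3 = 1.
  2 = 2*1 + 0, so a_4 = 2.
so x = [6; 1, 3, 1, 2].
Convergents (p_i = a_i*p_{i-1} + p_{i-2}, q_i = a_i*q_{i-1} + q_{i-2} with p_{-2}=0, p_{-1}=1, q_{-2}=1, q_{-1}=0), until the denominator exceeds 6:
  i=0: a_0=6, p_0 = 6*1 + 0 = 6, q_0 = 6*0 + 1 = 1.
  i=1: a_1=1, p_1 = 1*6 + 1 = 7, q_1 = 1*1 + 0 = 1.
  i=2: a_2=3, p_2 = 3*7 + 6 = 27, q_2 = 3*1 + 1 = 4.
  i=3: a_3=1, p_3 = 1*27 + 7 = 34, q_3 = 1*4 + 1 = 5.
  i=4: a_4=2, p_4 = 2*34 + 27 = 95, q_4 = 2*5 + 4 = 14.
q_4 = 14 > 6, so the last convergent with denominator <= 6 is p_3/q_3 = 34/5.
The closest fraction with denominator <= 6 is either p_3/q_3 or the intermediate fraction (k*p_3 + p_2)/(k*q_3 + q_2) with the largest k >= 1 whose denominator stays <= 6; these approach x as k grows, and every other convergent or intermediate fraction in range is farther away.
Largest k: floor((6 - q_2)/q_3) = floor((6 - 4)/5) = 0.
Since k = 0, no intermediate fraction beyond p_3/q_3 has denominator <= 6, so the convergent 34/5 is the closest (its error is |95*5 - 34*14|/(14*5) = 1/70).

34/5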